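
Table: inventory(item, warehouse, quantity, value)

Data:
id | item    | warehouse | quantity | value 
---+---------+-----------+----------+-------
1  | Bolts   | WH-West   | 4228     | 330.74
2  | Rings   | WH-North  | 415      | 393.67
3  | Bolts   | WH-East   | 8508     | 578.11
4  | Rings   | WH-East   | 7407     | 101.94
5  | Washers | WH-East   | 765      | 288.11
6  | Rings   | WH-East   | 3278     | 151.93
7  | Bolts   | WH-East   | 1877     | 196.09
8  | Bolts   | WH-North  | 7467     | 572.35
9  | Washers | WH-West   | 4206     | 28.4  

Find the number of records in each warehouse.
SELECT warehouse, COUNT(*) as count
FROM inventory
GROUP BY warehouse

Result:
  WH-East: 5
  WH-North: 2
  WH-West: 2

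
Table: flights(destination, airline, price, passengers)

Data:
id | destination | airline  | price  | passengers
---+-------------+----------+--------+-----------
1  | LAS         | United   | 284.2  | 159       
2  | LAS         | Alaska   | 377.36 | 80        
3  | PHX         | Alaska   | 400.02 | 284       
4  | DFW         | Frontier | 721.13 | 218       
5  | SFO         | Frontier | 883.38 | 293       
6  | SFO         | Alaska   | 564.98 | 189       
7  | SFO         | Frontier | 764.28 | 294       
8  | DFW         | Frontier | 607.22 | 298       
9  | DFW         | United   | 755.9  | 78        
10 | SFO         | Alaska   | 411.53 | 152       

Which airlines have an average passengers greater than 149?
SELECT airline, AVG(passengers)
FROM flights
GROUP BY airline
HAVING AVG(passengers) > 149

Result:
  Alaska: avg=176.25
  Frontier: avg=275.75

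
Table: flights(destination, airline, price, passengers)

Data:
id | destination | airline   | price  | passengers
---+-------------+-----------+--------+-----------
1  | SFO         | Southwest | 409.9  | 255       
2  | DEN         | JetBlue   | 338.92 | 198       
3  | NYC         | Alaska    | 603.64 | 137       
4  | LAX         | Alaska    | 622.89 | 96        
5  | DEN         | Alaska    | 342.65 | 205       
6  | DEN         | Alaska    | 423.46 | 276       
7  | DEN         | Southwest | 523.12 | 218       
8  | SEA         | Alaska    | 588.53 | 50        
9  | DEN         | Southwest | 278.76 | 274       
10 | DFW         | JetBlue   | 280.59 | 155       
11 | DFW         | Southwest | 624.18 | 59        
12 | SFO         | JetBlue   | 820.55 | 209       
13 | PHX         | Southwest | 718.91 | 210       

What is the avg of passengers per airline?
SELECT airline, AVG(passengers) as result
FROM flights
GROUP BY airline

Result:
  Alaska: 152.80
  JetBlue: 187.33
  Southwest: 203.20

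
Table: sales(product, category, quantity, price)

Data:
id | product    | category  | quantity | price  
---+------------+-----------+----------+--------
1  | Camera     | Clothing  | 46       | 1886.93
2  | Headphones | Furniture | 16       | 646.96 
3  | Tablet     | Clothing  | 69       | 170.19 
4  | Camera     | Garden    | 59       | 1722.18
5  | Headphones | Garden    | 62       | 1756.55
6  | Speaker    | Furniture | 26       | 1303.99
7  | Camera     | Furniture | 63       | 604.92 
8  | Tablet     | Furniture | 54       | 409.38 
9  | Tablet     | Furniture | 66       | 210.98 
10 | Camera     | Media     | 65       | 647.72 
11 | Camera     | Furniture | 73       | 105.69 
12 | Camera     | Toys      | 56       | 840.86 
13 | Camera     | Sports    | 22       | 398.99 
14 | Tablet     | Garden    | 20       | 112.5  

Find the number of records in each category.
SELECT category, COUNT(*) as count
FROM sales
GROUP BY category

Result:
  Clothing: 2
  Furniture: 6
  Garden: 3
  Media: 1
  Sports: 1
  Toys: 1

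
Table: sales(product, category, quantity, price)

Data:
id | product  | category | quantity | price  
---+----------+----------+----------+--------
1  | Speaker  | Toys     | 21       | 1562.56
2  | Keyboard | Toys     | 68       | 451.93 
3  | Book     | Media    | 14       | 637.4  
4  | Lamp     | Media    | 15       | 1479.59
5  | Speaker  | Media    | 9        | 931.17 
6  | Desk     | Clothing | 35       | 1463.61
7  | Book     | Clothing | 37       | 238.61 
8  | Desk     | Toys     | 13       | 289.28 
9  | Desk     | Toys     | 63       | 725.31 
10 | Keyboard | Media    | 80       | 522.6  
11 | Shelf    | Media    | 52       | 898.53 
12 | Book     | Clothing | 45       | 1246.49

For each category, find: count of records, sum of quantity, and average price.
SELECT category,
       COUNT(*) as cnt,
       SUM(quantity) as total_quantity,
       AVG(price) as avg_price
FROM sales
GROUP BY category

Result:
  Clothing: 3 records, 117 total quantity, 982.90 avg price
  Media: 5 records, 170 total quantity, 893.86 avg price
  Toys: 4 records, 165 total quantity, 757.27 avg price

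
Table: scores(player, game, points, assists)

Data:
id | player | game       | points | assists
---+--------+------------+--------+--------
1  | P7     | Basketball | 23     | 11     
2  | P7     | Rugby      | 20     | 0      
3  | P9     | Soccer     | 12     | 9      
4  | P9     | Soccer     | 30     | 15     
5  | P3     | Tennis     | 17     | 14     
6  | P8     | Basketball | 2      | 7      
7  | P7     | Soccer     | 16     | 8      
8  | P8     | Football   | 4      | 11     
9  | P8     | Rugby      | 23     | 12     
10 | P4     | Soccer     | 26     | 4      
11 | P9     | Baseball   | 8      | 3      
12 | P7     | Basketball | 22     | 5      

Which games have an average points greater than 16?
SELECT game, AVG(points)
FROM scores
GROUP BY game
HAVING AVG(points) > 16

Result:
  Rugby: avg=21.50
  Soccer: avg=21.00
  Tennis: avg=17.00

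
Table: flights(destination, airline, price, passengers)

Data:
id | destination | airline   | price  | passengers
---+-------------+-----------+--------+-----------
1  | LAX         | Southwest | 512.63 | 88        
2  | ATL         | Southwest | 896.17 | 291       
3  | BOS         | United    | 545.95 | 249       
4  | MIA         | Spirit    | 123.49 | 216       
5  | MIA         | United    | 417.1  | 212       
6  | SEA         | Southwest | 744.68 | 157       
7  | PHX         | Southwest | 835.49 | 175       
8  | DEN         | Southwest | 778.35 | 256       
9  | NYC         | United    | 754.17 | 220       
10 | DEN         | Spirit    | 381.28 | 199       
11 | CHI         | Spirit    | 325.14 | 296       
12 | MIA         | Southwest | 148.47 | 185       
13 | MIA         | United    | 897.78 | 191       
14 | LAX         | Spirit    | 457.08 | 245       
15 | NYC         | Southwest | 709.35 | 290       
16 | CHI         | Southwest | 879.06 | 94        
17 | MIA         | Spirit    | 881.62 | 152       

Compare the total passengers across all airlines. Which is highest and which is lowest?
SELECT airline, SUM(passengers)
FROM flights
GROUP BY airline
ORDER BY SUM(passengers)

All groups:
  United: 872
  Spirit: 1108
  Southwest: 1536

Highest: Southwest (1536)
Lowest: United (872)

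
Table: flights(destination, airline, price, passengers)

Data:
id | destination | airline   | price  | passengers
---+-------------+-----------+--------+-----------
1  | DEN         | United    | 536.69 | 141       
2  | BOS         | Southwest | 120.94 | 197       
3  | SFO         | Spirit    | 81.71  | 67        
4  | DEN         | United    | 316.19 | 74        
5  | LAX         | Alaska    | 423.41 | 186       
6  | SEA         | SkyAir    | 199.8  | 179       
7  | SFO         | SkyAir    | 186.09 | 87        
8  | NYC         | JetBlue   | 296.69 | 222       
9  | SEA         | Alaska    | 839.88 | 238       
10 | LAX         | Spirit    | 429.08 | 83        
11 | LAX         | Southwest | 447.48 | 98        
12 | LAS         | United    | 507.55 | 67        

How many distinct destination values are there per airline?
SELECT airline, COUNT(DISTINCT destination)
FROM flights
GROUP BY airline

Result:
  Alaska: 2 distinct
  JetBlue: 1 distinct
  SkyAir: 2 distinct
  Southwest: 2 distinct
  Spirit: 2 distinct
  United: 2 distinct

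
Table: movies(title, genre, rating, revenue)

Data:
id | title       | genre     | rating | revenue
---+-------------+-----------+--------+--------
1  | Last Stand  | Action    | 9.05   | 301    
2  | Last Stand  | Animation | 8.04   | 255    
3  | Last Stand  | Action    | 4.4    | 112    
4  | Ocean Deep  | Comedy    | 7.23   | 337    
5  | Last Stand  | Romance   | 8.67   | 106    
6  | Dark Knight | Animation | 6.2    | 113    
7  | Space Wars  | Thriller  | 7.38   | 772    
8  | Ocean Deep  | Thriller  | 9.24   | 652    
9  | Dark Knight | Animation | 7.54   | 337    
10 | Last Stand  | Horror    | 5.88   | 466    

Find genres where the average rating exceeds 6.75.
SELECT genre, AVG(rating)
FROM movies
GROUP BY genre
HAVING AVG(rating) > 6.75

Result:
  Animation: avg=7.26
  Comedy: avg=7.23
  Romance: avg=8.67
  Thriller: avg=8.31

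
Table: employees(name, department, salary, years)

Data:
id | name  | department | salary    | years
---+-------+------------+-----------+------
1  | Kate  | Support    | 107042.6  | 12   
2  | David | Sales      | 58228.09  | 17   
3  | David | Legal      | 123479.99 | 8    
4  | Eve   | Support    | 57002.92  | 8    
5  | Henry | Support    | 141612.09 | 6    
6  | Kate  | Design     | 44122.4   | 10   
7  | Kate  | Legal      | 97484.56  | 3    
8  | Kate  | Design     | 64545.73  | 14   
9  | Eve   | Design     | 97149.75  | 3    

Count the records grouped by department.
SELECT department, COUNT(*) as count
FROM employees
GROUP BY department

Result:
  Design: 3
  Legal: 2
  Sales: 1
  Support: 3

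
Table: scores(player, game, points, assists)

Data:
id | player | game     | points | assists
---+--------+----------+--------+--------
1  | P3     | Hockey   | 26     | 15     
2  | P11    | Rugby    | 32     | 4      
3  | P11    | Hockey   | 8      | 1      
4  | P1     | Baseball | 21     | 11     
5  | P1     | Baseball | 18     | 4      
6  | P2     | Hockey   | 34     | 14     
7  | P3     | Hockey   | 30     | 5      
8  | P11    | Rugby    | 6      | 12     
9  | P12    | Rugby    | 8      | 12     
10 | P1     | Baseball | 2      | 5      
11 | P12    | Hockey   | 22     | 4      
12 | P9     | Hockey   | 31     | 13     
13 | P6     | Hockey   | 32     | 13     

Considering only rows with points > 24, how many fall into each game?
SELECT game, COUNT(*)
FROM scores
WHERE points > 24
GROUP BY game

Note: WHERE filters rows before grouping.

Result:
  Hockey: 5
  Rugby: 1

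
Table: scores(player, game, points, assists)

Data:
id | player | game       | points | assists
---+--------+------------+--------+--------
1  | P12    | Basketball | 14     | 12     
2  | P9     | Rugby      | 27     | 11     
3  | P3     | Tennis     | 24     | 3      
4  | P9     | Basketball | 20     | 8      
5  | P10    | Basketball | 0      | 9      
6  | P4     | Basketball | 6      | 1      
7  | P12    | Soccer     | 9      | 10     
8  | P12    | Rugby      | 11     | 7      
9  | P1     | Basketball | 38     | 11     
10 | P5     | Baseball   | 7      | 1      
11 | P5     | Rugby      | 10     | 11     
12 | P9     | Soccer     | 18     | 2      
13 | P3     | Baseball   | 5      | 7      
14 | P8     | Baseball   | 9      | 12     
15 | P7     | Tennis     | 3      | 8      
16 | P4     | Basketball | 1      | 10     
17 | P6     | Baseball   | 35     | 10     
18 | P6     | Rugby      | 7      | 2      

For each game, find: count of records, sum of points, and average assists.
SELECT game,
       COUNT(*) as cnt,
       SUM(points) as total_points,
       AVG(assists) as avg_assists
FROM scores
GROUP BY game

Result:
  Baseball: 4 records, 56 total points, 7.50 avg assists
  Basketball: 6 records, 79 total points, 8.50 avg assists
  Rugby: 4 records, 55 total points, 7.75 avg assists
  Soccer: 2 records, 27 total points, 6.00 avg assists
  Tennis: 2 records, 27 total points, 5.50 avg assists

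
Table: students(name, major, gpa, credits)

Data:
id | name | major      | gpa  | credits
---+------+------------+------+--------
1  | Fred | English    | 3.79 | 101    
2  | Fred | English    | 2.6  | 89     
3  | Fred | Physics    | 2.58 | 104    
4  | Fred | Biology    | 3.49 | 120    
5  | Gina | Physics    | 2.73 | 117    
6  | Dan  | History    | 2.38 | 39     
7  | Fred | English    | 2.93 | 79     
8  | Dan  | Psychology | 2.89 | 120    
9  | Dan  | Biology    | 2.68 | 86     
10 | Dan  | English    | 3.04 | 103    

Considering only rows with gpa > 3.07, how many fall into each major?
SELECT major, COUNT(*)
FROM students
WHERE gpa > 3.07
GROUP BY major

Note: WHERE filters rows before grouping.

Result:
  Biology: 1
  English: 1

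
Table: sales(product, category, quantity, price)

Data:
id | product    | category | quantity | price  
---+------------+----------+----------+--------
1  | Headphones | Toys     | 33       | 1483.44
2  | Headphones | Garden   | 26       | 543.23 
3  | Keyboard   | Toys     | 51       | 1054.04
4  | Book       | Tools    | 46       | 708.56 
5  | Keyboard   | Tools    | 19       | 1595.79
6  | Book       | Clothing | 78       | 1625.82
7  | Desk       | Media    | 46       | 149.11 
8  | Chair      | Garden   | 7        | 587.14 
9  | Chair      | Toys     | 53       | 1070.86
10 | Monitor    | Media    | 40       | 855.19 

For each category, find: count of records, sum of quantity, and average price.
SELECT category,
       COUNT(*) as cnt,
       SUM(quantity) as total_quantity,
       AVG(price) as avg_price
FROM sales
GROUP BY category

Result:
  Clothing: 1 records, 78 total quantity, 1625.82 avg price
  Garden: 2 records, 33 total quantity, 565.19 avg price
  Media: 2 records, 86 total quantity, 502.15 avg price
  Tools: 2 records, 65 total quantity, 1152.18 avg price
  Toys: 3 records, 137 total quantity, 1202.78 avg price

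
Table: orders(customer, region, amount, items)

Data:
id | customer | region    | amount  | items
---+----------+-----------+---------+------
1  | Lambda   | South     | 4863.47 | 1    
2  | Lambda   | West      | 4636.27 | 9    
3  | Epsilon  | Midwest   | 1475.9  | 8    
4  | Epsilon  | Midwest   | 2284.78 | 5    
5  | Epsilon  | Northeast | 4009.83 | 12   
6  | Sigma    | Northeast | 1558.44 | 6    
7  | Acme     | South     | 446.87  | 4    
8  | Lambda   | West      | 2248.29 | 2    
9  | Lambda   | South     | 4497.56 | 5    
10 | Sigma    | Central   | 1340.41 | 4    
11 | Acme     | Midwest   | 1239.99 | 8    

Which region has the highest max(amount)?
SELECT region, MAX(amount) as val
FROM orders
GROUP BY region
ORDER BY val DESC
LIMIT 1

Result: South with max(amount) = 4863.47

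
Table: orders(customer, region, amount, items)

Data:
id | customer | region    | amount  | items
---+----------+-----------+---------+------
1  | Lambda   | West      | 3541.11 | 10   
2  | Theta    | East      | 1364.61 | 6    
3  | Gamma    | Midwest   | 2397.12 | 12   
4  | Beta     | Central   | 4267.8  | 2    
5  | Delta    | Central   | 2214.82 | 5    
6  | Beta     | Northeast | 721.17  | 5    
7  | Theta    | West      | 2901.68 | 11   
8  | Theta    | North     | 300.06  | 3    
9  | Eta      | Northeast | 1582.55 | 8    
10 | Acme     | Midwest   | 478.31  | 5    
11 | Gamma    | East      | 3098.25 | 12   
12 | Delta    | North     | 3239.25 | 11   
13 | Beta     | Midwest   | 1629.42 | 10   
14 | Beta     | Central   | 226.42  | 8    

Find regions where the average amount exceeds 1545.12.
SELECT region, AVG(amount)
FROM orders
GROUP BY region
HAVING AVG(amount) > 1545.12

Result:
  Central: avg=2236.35
  East: avg=2231.43
  North: avg=1769.66
  West: avg=3221.40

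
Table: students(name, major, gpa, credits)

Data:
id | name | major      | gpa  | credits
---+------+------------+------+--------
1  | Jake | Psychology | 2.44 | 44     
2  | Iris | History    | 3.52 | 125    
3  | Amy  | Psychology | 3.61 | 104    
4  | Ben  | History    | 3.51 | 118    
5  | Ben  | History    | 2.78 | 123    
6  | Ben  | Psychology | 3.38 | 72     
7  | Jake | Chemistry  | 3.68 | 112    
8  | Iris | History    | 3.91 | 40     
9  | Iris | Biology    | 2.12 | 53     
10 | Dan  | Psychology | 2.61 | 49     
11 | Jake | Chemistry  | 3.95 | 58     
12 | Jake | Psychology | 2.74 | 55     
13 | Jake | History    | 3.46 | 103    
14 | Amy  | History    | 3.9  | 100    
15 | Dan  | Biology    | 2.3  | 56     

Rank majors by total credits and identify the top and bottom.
SELECT major, SUM(credits)
FROM students
GROUP BY major
ORDER BY SUM(credits)

All groups:
  Biology: 109
  Chemistry: 170
  Psychology: 324
  History: 609

Highest: History (609)
Lowest: Biology (109)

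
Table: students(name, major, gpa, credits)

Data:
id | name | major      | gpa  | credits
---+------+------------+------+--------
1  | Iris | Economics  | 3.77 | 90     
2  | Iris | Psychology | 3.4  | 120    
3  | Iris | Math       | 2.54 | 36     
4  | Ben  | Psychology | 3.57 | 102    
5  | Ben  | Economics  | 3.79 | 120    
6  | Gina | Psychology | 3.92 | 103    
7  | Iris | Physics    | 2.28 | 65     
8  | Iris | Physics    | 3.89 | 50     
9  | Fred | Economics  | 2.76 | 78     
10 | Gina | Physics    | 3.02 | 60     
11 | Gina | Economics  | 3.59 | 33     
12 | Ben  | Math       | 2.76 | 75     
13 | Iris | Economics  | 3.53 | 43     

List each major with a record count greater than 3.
SELECT major, COUNT(*) as cnt
FROM students
GROUP BY major
HAVING COUNT(*) > 3

Result:
  Economics: 5

Note: HAVING filters groups after aggregation, WHERE filters rows before.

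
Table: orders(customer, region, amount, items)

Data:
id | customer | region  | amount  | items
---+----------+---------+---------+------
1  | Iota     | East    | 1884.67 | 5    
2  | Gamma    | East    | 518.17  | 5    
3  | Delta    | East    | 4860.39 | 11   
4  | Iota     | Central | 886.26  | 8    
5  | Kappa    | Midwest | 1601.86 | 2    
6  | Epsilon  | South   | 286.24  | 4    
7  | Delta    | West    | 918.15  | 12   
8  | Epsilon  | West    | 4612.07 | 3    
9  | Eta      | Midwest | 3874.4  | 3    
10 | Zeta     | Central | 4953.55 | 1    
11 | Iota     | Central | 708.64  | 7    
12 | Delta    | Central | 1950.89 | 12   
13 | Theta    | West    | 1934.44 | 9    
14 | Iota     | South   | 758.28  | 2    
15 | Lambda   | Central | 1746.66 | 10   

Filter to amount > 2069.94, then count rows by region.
SELECT region, COUNT(*)
FROM orders
WHERE amount > 2069.94
GROUP BY region

Note: WHERE filters rows before grouping.

Result:
  Central: 1
  East: 1
  Midwest: 1
  West: 1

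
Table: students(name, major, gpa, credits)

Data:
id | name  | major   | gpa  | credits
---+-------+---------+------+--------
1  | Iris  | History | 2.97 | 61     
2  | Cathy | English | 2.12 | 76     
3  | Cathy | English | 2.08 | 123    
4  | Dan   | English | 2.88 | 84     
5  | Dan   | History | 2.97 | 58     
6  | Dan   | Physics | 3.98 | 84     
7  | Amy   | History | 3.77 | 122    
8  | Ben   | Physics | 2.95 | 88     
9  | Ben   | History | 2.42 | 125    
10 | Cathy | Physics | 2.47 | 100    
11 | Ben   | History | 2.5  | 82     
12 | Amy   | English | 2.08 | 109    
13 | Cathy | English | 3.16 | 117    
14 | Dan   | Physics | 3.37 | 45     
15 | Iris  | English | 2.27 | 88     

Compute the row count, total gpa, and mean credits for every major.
SELECT major,
       COUNT(*) as cnt,
       SUM(gpa) as total_gpa,
       AVG(credits) as avg_credits
FROM students
GROUP BY major

Result:
  English: 6 records, 14.59 total gpa, 99.50 avg credits
  History: 5 records, 14.63 total gpa, 89.60 avg credits
  Physics: 4 records, 12.77 total gpa, 79.25 avg credits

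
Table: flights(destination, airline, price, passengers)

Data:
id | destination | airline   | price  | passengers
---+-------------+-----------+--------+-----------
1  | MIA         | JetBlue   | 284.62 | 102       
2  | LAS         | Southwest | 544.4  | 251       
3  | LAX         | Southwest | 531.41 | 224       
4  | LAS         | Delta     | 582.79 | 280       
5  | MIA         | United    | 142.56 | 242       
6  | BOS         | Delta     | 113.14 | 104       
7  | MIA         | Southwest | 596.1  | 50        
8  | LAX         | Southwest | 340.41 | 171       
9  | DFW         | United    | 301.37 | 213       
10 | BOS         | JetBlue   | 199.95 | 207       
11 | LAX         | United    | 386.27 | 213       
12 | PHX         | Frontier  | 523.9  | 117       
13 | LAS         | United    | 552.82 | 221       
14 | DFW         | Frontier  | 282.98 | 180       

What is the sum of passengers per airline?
SELECT airline, SUM(passengers) as result
FROM flights
GROUP BY airline

Result:
  Delta: 384
  Frontier: 297
  JetBlue: 309
  Southwest: 696
  United: 889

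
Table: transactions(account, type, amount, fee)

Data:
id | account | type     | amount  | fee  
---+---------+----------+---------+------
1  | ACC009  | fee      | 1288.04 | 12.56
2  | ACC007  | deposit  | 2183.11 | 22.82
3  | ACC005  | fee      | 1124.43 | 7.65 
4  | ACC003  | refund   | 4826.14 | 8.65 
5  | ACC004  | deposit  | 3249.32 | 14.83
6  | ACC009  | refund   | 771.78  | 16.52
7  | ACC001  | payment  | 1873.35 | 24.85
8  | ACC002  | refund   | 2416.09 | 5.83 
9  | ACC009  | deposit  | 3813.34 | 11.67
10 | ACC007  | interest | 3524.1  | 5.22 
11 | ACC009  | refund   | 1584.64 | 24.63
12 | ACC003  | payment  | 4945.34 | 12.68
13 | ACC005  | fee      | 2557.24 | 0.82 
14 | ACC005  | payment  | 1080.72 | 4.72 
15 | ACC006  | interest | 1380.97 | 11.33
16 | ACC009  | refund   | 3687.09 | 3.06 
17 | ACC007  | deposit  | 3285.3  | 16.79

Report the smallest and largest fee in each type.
SELECT type, MIN(fee), MAX(fee)
FROM transactions
GROUP BY type

Result:
  deposit: min=11.67, max=22.82
  fee: min=0.82, max=12.56
  interest: min=5.22, max=11.33
  payment: min=4.72, max=24.85
  refund: min=3.06, max=24.63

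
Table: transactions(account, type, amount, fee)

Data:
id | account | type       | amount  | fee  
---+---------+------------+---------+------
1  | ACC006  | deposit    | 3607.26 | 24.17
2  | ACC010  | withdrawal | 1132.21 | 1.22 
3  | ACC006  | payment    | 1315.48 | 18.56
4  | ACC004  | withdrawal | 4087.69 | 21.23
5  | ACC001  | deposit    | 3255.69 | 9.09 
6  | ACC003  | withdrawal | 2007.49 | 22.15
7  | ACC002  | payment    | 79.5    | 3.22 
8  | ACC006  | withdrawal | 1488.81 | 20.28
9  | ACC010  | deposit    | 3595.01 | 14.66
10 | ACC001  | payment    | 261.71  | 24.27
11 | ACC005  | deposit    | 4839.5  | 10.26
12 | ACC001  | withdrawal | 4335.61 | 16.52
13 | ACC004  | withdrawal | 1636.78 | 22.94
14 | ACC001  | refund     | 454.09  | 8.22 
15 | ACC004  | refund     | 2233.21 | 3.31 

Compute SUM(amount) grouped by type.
SELECT type, SUM(amount) as result
FROM transactions
GROUP BY type

Result:
  deposit: 15297.46
  payment: 1656.69
  refund: 2687.30
  withdrawal: 14688.59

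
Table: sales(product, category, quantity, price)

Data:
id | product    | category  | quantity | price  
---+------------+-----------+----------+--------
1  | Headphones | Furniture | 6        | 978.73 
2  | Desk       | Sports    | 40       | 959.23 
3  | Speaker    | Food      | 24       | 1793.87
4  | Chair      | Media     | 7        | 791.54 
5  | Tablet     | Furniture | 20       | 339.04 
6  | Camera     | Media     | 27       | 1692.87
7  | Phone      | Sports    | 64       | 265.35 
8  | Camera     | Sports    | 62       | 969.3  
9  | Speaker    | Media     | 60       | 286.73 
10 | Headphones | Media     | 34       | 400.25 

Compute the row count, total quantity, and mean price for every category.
SELECT category,
       COUNT(*) as cnt,
       SUM(quantity) as total_quantity,
       AVG(price) as avg_price
FROM sales
GROUP BY category

Result:
  Food: 1 records, 24 total quantity, 1793.87 avg price
  Furniture: 2 records, 26 total quantity, 658.89 avg price
  Media: 4 records, 128 total quantity, 792.85 avg price
  Sports: 3 records, 166 total quantity, 731.29 avg price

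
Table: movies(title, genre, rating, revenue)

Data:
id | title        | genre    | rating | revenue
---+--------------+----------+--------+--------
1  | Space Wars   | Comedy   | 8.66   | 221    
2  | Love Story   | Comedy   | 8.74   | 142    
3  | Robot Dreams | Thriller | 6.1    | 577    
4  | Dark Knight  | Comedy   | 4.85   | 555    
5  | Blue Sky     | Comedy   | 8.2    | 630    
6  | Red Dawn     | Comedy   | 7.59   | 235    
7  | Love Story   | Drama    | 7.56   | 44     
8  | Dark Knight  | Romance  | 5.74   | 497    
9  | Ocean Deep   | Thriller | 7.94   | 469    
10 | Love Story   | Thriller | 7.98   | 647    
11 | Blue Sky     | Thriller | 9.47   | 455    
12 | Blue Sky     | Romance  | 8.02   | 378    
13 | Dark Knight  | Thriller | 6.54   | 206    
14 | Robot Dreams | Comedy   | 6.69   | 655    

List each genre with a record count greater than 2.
SELECT genre, COUNT(*) as cnt
FROM movies
GROUP BY genre
HAVING COUNT(*) > 2

Result:
  Comedy: 6
  Thriller: 5

Note: HAVING filters groups after aggregation, WHERE filters rows before.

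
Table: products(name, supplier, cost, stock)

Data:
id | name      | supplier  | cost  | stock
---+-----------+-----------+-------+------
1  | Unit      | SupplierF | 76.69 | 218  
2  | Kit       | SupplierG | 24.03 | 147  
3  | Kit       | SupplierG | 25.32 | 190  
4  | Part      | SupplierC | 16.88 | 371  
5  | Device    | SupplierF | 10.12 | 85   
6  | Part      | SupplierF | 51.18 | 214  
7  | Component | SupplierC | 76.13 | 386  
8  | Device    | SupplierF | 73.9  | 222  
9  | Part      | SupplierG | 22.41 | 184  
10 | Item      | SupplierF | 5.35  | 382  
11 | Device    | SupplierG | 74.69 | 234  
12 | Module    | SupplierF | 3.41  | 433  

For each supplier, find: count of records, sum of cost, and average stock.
SELECT supplier,
       COUNT(*) as cnt,
       SUM(cost) as total_cost,
       AVG(stock) as avg_stock
FROM products
GROUP BY supplier

Result:
  SupplierC: 2 records, 93.01 total cost, 378.50 avg stock
  SupplierF: 6 records, 220.65 total cost, 259.00 avg stock
  SupplierG: 4 records, 146.45 total cost, 188.75 avg stock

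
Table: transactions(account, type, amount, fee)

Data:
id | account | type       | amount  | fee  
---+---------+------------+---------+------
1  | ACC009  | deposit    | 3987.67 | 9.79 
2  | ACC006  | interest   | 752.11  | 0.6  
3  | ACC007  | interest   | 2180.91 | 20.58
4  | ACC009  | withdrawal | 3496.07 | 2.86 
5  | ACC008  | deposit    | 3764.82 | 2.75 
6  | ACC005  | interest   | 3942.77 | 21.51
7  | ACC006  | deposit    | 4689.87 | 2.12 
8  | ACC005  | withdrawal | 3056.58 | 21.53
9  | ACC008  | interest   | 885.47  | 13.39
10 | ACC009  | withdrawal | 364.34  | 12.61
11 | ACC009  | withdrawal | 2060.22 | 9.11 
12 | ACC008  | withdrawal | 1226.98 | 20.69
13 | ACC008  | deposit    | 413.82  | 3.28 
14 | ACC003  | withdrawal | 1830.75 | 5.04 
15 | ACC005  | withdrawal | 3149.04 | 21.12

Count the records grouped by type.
SELECT type, COUNT(*) as count
FROM transactions
GROUP BY type

Result:
  deposit: 4
  interest: 4
  withdrawal: 7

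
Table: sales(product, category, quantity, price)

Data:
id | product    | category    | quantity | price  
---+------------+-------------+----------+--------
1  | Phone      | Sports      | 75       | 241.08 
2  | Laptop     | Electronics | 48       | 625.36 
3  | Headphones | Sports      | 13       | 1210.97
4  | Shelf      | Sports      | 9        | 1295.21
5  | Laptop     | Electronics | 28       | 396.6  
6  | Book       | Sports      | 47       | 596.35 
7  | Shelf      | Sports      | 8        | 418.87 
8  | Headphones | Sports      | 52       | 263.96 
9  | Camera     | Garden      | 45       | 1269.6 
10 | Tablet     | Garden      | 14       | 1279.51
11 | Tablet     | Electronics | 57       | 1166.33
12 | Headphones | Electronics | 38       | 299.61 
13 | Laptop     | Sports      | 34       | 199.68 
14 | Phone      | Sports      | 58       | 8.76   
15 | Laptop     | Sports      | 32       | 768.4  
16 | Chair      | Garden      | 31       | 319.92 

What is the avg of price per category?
SELECT category, AVG(price) as result
FROM sales
GROUP BY category

Result:
  Electronics: 621.98
  Garden: 956.34
  Sports: 555.92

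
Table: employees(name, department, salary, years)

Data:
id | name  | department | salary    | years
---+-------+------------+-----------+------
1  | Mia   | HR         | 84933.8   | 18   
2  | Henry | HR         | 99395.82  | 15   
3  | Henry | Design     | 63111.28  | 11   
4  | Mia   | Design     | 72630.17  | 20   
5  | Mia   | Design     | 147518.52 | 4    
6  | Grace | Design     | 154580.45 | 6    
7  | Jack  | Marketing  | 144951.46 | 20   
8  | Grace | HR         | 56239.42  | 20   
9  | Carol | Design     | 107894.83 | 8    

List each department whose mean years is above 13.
SELECT department, AVG(years)
FROM employees
GROUP BY department
HAVING AVG(years) > 13

Result:
  HR: avg=17.67
  Marketing: avg=20.00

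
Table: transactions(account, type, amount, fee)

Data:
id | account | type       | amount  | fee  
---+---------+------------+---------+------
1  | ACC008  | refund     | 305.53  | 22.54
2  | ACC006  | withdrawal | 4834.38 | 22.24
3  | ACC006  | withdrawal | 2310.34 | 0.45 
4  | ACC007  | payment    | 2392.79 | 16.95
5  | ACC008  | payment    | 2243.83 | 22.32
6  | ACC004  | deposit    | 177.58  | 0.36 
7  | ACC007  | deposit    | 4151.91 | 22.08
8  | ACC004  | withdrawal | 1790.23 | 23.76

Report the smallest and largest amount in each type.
SELECT type, MIN(amount), MAX(amount)
FROM transactions
GROUP BY type

Result:
  deposit: min=177.58, max=4151.91
  payment: min=2243.83, max=2392.79
  refund: min=305.53, max=305.53
  withdrawal: min=1790.23, max=4834.38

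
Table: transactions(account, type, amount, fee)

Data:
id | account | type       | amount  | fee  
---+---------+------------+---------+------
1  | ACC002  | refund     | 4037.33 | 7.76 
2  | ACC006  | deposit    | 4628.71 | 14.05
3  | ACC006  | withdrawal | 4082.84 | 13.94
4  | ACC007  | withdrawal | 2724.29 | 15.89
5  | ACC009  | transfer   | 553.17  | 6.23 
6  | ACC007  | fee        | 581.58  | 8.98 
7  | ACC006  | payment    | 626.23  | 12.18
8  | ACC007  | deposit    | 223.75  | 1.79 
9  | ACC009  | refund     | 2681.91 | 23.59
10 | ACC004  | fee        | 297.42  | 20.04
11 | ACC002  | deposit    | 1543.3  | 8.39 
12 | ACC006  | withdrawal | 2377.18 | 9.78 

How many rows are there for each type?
SELECT type, COUNT(*) as count
FROM transactions
GROUP BY type

Result:
  deposit: 3
  fee: 2
  payment: 1
  refund: 2
  transfer: 1
  withdrawal: 3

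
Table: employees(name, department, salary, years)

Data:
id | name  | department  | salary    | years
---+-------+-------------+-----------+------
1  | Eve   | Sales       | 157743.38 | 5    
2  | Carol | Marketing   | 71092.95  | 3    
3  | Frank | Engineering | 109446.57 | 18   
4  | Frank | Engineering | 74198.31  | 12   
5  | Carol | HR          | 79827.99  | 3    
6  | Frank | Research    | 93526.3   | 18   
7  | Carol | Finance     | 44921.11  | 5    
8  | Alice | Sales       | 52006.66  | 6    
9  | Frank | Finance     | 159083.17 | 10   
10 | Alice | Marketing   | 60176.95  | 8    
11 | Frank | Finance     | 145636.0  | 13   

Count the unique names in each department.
SELECT department, COUNT(DISTINCT name)
FROM employees
GROUP BY department

Result:
  Engineering: 1 distinct
  Finance: 2 distinct
  HR: 1 distinct
  Marketing: 2 distinct
  Research: 1 distinct
  Sales: 2 distinct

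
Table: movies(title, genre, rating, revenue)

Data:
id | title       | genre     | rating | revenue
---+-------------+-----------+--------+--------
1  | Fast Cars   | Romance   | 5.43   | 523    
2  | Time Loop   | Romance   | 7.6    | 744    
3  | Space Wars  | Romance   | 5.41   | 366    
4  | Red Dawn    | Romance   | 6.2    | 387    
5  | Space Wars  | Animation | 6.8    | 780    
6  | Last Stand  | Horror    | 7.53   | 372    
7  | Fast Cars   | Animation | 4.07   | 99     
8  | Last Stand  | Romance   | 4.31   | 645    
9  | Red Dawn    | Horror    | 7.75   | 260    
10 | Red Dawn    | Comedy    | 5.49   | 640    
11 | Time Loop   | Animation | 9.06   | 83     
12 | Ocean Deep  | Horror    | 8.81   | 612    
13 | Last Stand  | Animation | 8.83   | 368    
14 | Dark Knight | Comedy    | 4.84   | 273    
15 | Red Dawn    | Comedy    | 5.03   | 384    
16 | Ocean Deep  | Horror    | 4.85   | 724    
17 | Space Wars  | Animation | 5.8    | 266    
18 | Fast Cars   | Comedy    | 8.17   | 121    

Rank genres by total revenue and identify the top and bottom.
SELECT genre, SUM(revenue)
FROM movies
GROUP BY genre
ORDER BY SUM(revenue)

All groups:
  Comedy: 1418
  Animation: 1596
  Horror: 1968
  Romance: 2665

Highest: Romance (2665)
Lowest: Comedy (1418)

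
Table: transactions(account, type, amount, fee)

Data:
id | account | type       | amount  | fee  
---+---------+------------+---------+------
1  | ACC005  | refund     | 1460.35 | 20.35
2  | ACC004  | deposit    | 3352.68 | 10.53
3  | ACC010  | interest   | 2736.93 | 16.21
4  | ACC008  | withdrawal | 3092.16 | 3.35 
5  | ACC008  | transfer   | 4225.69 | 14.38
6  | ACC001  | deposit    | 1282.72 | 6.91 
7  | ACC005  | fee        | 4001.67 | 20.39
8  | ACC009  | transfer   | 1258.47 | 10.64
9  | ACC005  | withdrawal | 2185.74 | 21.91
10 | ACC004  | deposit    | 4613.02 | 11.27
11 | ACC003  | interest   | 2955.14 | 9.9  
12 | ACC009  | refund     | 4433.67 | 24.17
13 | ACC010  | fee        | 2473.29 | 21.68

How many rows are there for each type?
SELECT type, COUNT(*) as count
FROM transactions
GROUP BY type

Result:
  deposit: 3
  fee: 2
  interest: 2
  refund: 2
  transfer: 2
  withdrawal: 2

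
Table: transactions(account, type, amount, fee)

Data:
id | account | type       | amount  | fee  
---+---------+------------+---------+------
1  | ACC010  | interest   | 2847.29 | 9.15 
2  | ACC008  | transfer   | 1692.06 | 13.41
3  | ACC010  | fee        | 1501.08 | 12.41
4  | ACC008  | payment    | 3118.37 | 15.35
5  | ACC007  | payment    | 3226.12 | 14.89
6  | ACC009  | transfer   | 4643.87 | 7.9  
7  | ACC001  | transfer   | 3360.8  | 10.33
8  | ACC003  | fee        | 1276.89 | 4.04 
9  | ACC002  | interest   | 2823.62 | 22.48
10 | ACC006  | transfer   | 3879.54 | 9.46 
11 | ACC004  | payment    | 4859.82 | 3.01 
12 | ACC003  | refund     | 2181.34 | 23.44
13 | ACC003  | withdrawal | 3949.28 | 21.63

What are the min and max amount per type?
SELECT type, MIN(amount), MAX(amount)
FROM transactions
GROUP BY type

Result:
  fee: min=1276.89, max=1501.08
  interest: min=2823.62, max=2847.29
  payment: min=3118.37, max=4859.82
  refund: min=2181.34, max=2181.34
  transfer: min=1692.06, max=4643.87
  withdrawal: min=3949.28, max=3949.28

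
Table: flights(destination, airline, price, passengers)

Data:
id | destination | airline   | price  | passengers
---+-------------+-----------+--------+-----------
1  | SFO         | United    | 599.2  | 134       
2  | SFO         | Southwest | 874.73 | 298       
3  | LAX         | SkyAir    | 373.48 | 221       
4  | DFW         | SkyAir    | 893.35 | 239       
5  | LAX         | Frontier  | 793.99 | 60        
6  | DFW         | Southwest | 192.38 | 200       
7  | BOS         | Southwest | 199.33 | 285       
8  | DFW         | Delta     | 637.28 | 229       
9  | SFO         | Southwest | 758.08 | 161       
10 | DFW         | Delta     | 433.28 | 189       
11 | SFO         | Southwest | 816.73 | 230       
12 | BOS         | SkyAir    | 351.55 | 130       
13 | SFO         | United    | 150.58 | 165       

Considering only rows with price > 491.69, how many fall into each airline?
SELECT airline, COUNT(*)
FROM flights
WHERE price > 491.69
GROUP BY airline

Note: WHERE filters rows before grouping.

Result:
  Delta: 1
  Frontier: 1
  SkyAir: 1
  Southwest: 3
  United: 1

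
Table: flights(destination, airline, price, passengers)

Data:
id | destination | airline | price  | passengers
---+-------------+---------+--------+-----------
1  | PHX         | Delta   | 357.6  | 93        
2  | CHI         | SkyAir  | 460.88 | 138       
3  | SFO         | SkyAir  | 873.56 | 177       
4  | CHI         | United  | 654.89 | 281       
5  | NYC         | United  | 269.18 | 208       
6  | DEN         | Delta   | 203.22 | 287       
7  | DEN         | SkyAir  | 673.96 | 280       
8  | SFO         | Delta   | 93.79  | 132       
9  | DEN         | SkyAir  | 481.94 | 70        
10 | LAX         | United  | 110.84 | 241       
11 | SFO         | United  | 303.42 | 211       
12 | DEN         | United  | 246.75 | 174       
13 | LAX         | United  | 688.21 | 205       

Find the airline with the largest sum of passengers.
SELECT airline, SUM(passengers) as val
FROM flights
GROUP BY airline
ORDER BY val DESC
LIMIT 1

Result: United with sum(passengers) = 1320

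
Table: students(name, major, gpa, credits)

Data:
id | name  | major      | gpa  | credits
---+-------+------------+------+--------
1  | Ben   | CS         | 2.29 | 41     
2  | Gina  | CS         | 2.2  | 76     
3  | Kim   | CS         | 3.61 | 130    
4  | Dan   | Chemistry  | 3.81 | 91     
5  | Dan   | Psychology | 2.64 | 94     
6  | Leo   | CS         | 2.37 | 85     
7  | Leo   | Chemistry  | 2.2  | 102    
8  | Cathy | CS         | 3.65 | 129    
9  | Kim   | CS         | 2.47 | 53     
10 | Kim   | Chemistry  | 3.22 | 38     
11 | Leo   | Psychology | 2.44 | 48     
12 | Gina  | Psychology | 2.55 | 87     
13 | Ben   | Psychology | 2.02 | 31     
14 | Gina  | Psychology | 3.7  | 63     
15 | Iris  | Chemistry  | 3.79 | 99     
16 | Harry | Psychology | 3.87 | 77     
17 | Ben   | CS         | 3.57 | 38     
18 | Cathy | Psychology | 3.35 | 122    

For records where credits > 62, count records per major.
SELECT major, COUNT(*)
FROM students
WHERE credits > 62
GROUP BY major

Note: WHERE filters rows before grouping.

Result:
  CS: 4
  Chemistry: 3
  Psychology: 5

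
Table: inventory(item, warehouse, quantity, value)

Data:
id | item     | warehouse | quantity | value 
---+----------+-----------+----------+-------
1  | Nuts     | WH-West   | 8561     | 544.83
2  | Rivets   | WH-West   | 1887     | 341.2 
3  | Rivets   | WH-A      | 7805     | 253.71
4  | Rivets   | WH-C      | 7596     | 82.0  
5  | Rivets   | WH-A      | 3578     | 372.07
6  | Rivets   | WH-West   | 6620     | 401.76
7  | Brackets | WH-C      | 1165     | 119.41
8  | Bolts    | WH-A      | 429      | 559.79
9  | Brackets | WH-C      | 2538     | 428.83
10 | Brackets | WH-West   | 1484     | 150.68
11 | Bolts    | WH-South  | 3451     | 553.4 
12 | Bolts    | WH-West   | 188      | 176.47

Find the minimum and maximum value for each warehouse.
SELECT warehouse, MIN(value), MAX(value)
FROM inventory
GROUP BY warehouse

Result:
  WH-A: min=253.71, max=559.79
  WH-C: min=82.00, max=428.83
  WH-South: min=553.40, max=553.40
  WH-West: min=150.68, max=544.83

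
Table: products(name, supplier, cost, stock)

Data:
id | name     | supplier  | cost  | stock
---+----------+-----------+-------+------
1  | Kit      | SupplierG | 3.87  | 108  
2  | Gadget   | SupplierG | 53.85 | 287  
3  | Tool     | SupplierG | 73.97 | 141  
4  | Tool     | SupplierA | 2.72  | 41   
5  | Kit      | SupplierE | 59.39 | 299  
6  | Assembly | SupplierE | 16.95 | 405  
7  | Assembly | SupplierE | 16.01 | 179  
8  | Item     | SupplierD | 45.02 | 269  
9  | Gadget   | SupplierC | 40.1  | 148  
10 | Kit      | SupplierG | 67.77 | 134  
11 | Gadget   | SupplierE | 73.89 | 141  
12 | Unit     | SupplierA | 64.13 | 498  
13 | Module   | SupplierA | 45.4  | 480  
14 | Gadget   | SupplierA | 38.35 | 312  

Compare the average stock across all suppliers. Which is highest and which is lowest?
SELECT supplier, AVG(stock)
FROM products
GROUP BY supplier
ORDER BY AVG(stock)

All groups:
  SupplierC: 148.00
  SupplierG: 167.50
  SupplierE: 256.00
  SupplierD: 269.00
  SupplierA: 332.75

Highest: SupplierA (332.75)
Lowest: SupplierC (148.00)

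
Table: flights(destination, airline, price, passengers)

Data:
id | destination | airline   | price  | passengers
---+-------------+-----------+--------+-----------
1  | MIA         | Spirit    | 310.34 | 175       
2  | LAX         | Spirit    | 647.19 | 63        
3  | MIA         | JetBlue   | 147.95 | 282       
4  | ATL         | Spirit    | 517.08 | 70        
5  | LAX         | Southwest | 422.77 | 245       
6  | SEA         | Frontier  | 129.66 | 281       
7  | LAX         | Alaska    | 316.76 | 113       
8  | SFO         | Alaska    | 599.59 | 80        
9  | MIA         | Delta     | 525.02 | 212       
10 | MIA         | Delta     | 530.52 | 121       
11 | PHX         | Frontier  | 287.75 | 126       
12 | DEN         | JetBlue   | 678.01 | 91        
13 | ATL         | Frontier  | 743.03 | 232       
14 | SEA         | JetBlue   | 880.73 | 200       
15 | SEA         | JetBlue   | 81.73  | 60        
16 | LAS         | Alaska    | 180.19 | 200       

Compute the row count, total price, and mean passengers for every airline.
SELECT airline,
       COUNT(*) as cnt,
       SUM(price) as total_price,
       AVG(passengers) as avg_passengers
FROM flights
GROUP BY airline

Result:
  Alaska: 3 records, 1096.54 total price, 131.00 avg passengers
  Delta: 2 records, 1055.54 total price, 166.50 avg passengers
  Frontier: 3 records, 1160.44 total price, 213.00 avg passengers
  JetBlue: 4 records, 1788.42 total price, 158.25 avg passengers
  Southwest: 1 records, 422.77 total price, 245.00 avg passengers
  Spirit: 3 records, 1474.61 total price, 102.67 avg passengers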